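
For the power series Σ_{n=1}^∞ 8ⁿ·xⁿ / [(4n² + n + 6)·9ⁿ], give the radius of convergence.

R = 9/8

By the ratio test, |a_{n+1}/a_n| = [(4n² + n + 6)/(4(n+1)² + (n+1) + 6)] · 8/9 → 8/9.
Convergence for |x| · 8/9 < 1, i.e. |x| < 9/8. So R = 9/8.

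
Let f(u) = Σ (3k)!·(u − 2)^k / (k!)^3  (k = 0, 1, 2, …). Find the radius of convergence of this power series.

By the ratio test, |a_{k+1}/a_k| = (3k+1)·(3k+2)·(3k+3)/(k+1)³ → 27.
Hence the series converges for |u − 2| < 1/(27) = 1/27, so the radius of convergence is 1/27.

R = 1/27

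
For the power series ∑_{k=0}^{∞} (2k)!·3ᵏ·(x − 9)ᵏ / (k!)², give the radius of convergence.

The ratio of consecutive coefficients is (2k+1)·(2k+2)/(k+1)² · 3 → 12.
Hence the series converges for |x − 9| < 1/(12) = 1/12, so the radius of convergence is 1/12.

R = 1/12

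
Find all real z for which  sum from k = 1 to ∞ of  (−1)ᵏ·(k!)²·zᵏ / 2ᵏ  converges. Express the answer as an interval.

{0}

Apply the ratio test: |a_{k+1}| / |a_k| = (k+1)² · 1/2, which tends to ∞ as k → ∞.
The ratio grows without bound, so the series diverges whenever z ≠ 0; it converges only at z = 0. R = 0.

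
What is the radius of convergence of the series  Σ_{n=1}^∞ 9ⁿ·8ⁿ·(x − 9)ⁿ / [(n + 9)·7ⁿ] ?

R = 7/72

By the ratio test, |a_{n+1}/a_n| = [(n + 9)/((n+1) + 9)] · 9·8/7 → 72/7.
The series converges when 72/7 · |x − 9| < 1, giving R = 7/72.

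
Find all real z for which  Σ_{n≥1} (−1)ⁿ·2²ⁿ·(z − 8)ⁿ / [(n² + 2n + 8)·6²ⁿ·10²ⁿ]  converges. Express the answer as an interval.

[-892, 908]

By the ratio test, |a_{n+1}/a_n| = [(n² + 2n + 8)/((n+1)² + 2(n+1) + 8)] · 4/(36·100) → 1/900.
Hence the series converges for |z − 8| < 1/(1/900) = 900, so the radius of convergence is 900.
At z = 908: the terms are on the order of 1/n², so the series converges absolutely by comparison with the p-series (p = 2 > 1).
At z = -892: the terms are on the order of 1/n², so the series converges absolutely by comparison with the p-series (p = 2 > 1).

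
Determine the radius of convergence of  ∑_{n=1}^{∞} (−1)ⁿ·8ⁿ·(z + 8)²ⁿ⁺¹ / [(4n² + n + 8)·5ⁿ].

Apply the ratio test: |a_{n+1}| / |a_n| = [(4n² + n + 8)/(4(n+1)² + (n+1) + 8)] · 8/5, which tends to 8/5 as n → ∞.
Successive powers of (z + 8) differ by 2, so the series converges when |z + 8|² · 8/5 < 1, i.e. |z + 8| < √(5/8). So R = √10/4.

R = √10/4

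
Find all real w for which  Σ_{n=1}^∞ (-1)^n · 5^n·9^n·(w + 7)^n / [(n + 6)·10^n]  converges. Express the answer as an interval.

(-65/9, -61/9]

Ratio test: |a_{n+1}/a_n| = [(n + 6)/((n+1) + 6)] · 5·9/10 → 9/2 as n → ∞.
The series converges when 9/2 · |w + 7| < 1, giving R = 2/9.
Check w = -61/9: an alternating series whose terms decrease to 0 in absolute value, so it converges by the Leibniz criterion.
At w = -65/9: the terms behave like c/n; limit comparison with the harmonic series gives divergence.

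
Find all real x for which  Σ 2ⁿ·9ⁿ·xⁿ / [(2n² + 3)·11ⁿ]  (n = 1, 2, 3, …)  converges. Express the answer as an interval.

[-11/18, 11/18]

The ratio of consecutive coefficients is [(2n² + 3)/(2(n+1)² + 3)] · 2·9/11 → 18/11.
Thus R = 1/(18/11) = 11/18.
When x = 11/18, the series is dominated by a constant times Σ 1/n², which converges (p = 2 > 1).
Check x = -11/18: the series is dominated by a constant times Σ 1/n², which converges (p = 2 > 1).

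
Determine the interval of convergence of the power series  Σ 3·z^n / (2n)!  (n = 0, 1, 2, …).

By the ratio test, |a_{n+1}/a_n| = 3/3 · 1/[(2n+1)·(2n+2)] → 0.
The ratio tends to 0 regardless of z, hence R = ∞.

(−∞, ∞)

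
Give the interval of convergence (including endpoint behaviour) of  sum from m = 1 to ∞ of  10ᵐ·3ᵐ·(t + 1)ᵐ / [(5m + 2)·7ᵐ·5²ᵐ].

[-41/6, 29/6)

By the ratio test, |a_{m+1}/a_m| = [(5m + 2)/(5(m+1) + 2)] · 10·3/(7·25) → 6/35.
The series converges when 6/35 · |t + 1| < 1, giving R = 35/6.
Check t = 29/6: comparison with the harmonic series Σ 1/m shows the series diverges.
Check t = -41/6: an alternating series whose terms decrease to 0 in absolute value, so it converges by the Leibniz criterion.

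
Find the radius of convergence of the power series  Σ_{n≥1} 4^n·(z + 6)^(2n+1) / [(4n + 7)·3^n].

Ratio test: |a_{n+1}/a_n| = [(4n + 7)/(4(n+1) + 7)] · 4/3 → 4/3 as n → ∞.
Writing y = (z + 6)², the series in y has radius 3/4, so |z + 6| < √(3/4) and R = √3/2.

R = √3/2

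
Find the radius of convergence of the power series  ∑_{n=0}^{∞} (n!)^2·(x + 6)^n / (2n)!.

R = 4

Apply the ratio test: |a_{n+1}| / |a_n| = (n+1)²/[(2n+1)·(2n+2)], which tends to 1/4 as n → ∞.
Thus R = 1/(1/4) = 4.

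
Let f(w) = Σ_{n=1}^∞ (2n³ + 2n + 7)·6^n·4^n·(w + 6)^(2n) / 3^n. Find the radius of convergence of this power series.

Ratio test: |a_{n+1}/a_n| = [(2(n+1)³ + 2(n+1) + 7)/(2n³ + 2n + 7)] · 6·4/3 → 8 as n → ∞.
Writing y = (w + 6)², the series in y has radius 1/8, so |w + 6| < √(1/8) and R = √2/4.

R = √2/4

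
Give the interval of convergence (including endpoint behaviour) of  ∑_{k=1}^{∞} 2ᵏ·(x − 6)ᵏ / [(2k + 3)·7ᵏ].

[5/2, 19/2)

By the ratio test, |a_{k+1}/a_k| = [(2k + 3)/(2(k+1) + 3)] · 2/7 → 2/7.
The series converges when 2/7 · |x − 6| < 1, giving R = 7/2.
When x = 19/2, the terms behave like c/k; limit comparison with the harmonic series gives divergence.
When x = 5/2, the terms alternate in sign and decrease monotonically to 0 in absolute value (size ~ c/k), so the alternating series test gives convergence.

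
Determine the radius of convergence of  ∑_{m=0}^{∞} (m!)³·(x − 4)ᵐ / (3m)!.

By the ratio test, |a_{m+1}/a_m| = (m+1)³/[(3m+1)·(3m+2)·(3m+3)] → 1/27.
Thus R = 1/(1/27) = 27.

R = 27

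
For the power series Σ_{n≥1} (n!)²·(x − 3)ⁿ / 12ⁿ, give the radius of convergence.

The ratio of consecutive coefficients is (n+1)² · 1/12 → ∞.
Since the ratio → ∞, the series diverges for every x ≠ 3, and R = 0.

R = 0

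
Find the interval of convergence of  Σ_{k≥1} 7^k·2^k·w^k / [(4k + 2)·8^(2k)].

Apply the ratio test: |a_{k+1}| / |a_k| = [(4k + 2)/(4(k+1) + 2)] · 7·2/64, which tends to 7/32 as k → ∞.
Hence the series converges for |w| < 1/(7/32) = 32/7, so the radius of convergence is 32/7.
When w = 32/7, the terms are asymptotic to a nonzero constant times 1/k, so the series diverges by limit comparison with Σ 1/k.
When w = -32/7, convergence follows from the alternating series test (terms decrease monotonically to 0).

[-32/7, 32/7)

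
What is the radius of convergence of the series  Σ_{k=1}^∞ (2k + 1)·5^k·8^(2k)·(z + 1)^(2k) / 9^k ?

The ratio of consecutive coefficients is [(2(k+1) + 1)/(2k + 1)] · 5·64/9 → 320/9.
Successive powers of (z + 1) differ by 2, so the series converges when |z + 1|² · 320/9 < 1, i.e. |z + 1| < √(9/320). So R = 3√5/40.

R = 3√5/40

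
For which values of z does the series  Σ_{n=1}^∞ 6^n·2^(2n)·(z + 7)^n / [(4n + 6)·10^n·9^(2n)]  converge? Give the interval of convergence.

[-163/4, 107/4)

By the ratio test, |a_{n+1}/a_n| = [(4n + 6)/(4(n+1) + 6)] · 6·4/(10·81) → 4/135.
Hence the series converges for |z + 7| < 1/(4/135) = 135/4, so the radius of convergence is 135/4.
Check z = 107/4: comparison with the harmonic series Σ 1/n shows the series diverges.
Endpoint z = -163/4: an alternating series whose terms decrease to 0 in absolute value, so it converges by the Leibniz criterion.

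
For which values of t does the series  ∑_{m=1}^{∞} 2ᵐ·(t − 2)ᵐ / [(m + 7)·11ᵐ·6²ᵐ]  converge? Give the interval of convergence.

[-196, 200)

Apply the ratio test: |a_{m+1}| / |a_m| = [(m + 7)/((m+1) + 7)] · 2/(11·36), which tends to 1/198 as m → ∞.
Hence the series converges for |t − 2| < 1/(1/198) = 198, so the radius of convergence is 198.
Endpoint t = 200: the terms behave like c/m; limit comparison with the harmonic series gives divergence.
Check t = -196: convergence follows from the alternating series test (terms decrease monotonically to 0).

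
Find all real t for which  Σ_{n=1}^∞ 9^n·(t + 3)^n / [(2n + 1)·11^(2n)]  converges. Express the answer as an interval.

[-148/9, 94/9)

Ratio test: |a_{n+1}/a_n| = [(2n + 1)/(2(n+1) + 1)] · 9/121 → 9/121 as n → ∞.
Convergence for |t + 3| · 9/121 < 1, i.e. |t + 3| < 121/9. So R = 121/9.
Check t = 94/9: the terms behave like c/n; limit comparison with the harmonic series gives divergence.
Endpoint t = -148/9: convergence follows from the alternating series test (terms decrease monotonically to 0).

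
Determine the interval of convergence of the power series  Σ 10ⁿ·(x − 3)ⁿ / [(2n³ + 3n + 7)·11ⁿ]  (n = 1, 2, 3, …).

The ratio of consecutive coefficients is [(2n³ + 3n + 7)/(2(n+1)³ + 3(n+1) + 7)] · 10/11 → 10/11.
Hence the series converges for |x − 3| < 1/(10/11) = 11/10, so the radius of convergence is 11/10.
Check x = 41/10: the terms are on the order of 1/n³, so the series converges absolutely by comparison with the p-series (p = 3 > 1).
Check x = 19/10: the series is dominated by a constant times Σ 1/n³, which converges (p = 3 > 1).

[19/10, 41/10]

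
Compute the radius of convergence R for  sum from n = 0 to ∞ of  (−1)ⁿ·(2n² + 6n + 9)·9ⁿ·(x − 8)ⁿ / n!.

R = ∞

Apply the ratio test: |a_{n+1}| / |a_n| = (2(n+1)² + 6(n+1) + 9)/(2n² + 6n + 9) · 9 · 1/(n+1), which tends to 0 as n → ∞.
The ratio tends to 0 regardless of x, hence R = ∞.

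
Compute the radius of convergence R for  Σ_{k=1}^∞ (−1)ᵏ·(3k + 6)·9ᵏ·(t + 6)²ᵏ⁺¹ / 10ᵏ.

R = √10/3

Ratio test: |a_{k+1}/a_k| = [(3(k+1) + 6)/(3k + 6)] · 9/10 → 9/10 as k → ∞.
Writing y = (t + 6)², the series in y has radius 10/9, so |t + 6| < √(10/9) and R = √10/3.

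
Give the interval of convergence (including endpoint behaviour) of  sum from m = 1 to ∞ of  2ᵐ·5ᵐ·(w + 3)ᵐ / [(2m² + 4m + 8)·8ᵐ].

Apply the ratio test: |a_{m+1}| / |a_m| = [(2m² + 4m + 8)/(2(m+1)² + 4(m+1) + 8)] · 2·5/8, which tends to 5/4 as m → ∞.
Thus R = 1/(5/4) = 4/5.
At w = -11/5: the series is dominated by a constant times Σ 1/m², which converges (p = 2 > 1).
When w = -19/5, absolute convergence follows by limit comparison with Σ 1/m².

[-19/5, -11/5]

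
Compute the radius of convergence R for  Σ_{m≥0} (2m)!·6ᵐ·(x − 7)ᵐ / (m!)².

R = 1/24

Ratio test: |a_{m+1}/a_m| = (2m+1)·(2m+2)/(m+1)² · 6 → 24 as m → ∞.
Convergence for |x − 7| · 24 < 1, i.e. |x − 7| < 1/24. So R = 1/24.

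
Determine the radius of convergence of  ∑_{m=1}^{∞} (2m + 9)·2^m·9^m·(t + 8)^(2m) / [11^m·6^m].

The ratio of consecutive coefficients is [(2(m+1) + 9)/(2m + 9)] · 2·9/(11·6) → 3/11.
Successive powers of (t + 8) differ by 2, so the series converges when |t + 8|² · 3/11 < 1, i.e. |t + 8| < √(11/3). So R = √33/3.

R = √33/3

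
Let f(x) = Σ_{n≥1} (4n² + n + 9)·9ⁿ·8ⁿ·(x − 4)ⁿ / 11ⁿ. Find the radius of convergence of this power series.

Apply the ratio test: |a_{n+1}| / |a_n| = [(4(n+1)² + (n+1) + 9)/(4n² + n + 9)] · 9·8/11, which tends to 72/11 as n → ∞.
The series converges when 72/11 · |x − 4| < 1, giving R = 11/72.

R = 11/72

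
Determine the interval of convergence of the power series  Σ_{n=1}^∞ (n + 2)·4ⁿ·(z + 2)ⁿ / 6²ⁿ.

Ratio test: |a_{n+1}/a_n| = [((n+1) + 2)/(n + 2)] · 4/36 → 1/9 as n → ∞.
Thus R = 1/(1/9) = 9.
Endpoint z = 7: the terms have absolute value of order n, which does not tend to 0, so the series diverges by the divergence test.
Endpoint z = -11: the n-th term does not approach 0; divergence by the term test.

(-11, 7)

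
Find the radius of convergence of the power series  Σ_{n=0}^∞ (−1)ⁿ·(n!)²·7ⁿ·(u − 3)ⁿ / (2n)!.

Ratio test: |a_{n+1}/a_n| = (n+1)²/[(2n+1)·(2n+2)] · 7 → 7/4 as n → ∞.
The series converges when 7/4 · |u − 3| < 1, giving R = 4/7.

R = 4/7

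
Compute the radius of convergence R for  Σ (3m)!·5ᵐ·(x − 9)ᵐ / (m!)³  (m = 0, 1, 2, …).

By the ratio test, |a_{m+1}/a_m| = (3m+1)·(3m+2)·(3m+3)/(m+1)³ · 5 → 135.
Convergence for |x − 9| · 135 < 1, i.e. |x − 9| < 1/135. So R = 1/135.

R = 1/135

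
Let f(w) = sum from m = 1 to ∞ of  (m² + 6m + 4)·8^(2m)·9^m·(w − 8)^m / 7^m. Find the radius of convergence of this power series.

R = 7/576

Apply the ratio test: |a_{m+1}| / |a_m| = [((m+1)² + 6(m+1) + 4)/(m² + 6m + 4)] · 64·9/7, which tends to 576/7 as m → ∞.
The series converges when 576/7 · |w − 8| < 1, giving R = 7/576.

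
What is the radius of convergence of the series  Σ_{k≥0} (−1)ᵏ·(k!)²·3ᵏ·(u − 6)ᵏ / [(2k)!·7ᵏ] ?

Apply the ratio test: |a_{k+1}| / |a_k| = (k+1)²/[(2k+1)·(2k+2)] · 3/7, which tends to 3/28 as k → ∞.
The series converges when 3/28 · |u − 6| < 1, giving R = 28/3.

R = 28/3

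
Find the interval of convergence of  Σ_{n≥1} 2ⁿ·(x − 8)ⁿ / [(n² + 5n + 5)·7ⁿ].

By the ratio test, |a_{n+1}/a_n| = [(n² + 5n + 5)/((n+1)² + 5(n+1) + 5)] · 2/7 → 2/7.
Hence the series converges for |x − 8| < 1/(2/7) = 7/2, so the radius of convergence is 7/2.
Check x = 23/2: the terms are on the order of 1/n², so the series converges absolutely by comparison with the p-series (p = 2 > 1).
At x = 9/2: the series is dominated by a constant times Σ 1/n², which converges (p = 2 > 1).

[9/2, 23/2]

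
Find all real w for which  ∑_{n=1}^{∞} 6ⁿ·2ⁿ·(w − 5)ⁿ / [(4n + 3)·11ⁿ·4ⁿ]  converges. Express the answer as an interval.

[4/3, 26/3)

By the ratio test, |a_{n+1}/a_n| = [(4n + 3)/(4(n+1) + 3)] · 6·2/(11·4) → 3/11.
Thus R = 1/(3/11) = 11/3.
At w = 26/3: comparison with the harmonic series Σ 1/n shows the series diverges.
Check w = 4/3: an alternating series whose terms decrease to 0 in absolute value, so it converges by the Leibniz criterion.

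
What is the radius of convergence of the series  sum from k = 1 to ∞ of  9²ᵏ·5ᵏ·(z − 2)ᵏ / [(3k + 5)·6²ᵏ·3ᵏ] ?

R = 4/15

Apply the ratio test: |a_{k+1}| / |a_k| = [(3k + 5)/(3(k+1) + 5)] · 81·5/(36·3), which tends to 15/4 as k → ∞.
The series converges when 15/4 · |z − 2| < 1, giving R = 4/15.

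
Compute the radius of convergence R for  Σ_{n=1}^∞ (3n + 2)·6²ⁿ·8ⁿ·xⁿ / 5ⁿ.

R = 5/288

The ratio of consecutive coefficients is [(3(n+1) + 2)/(3n + 2)] · 36·8/5 → 288/5.
Thus R = 1/(288/5) = 5/288.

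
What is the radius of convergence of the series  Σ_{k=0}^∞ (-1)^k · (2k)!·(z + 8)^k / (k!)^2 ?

The ratio of consecutive coefficients is (2k+1)·(2k+2)/(k+1)² → 4.
Hence the series converges for |z + 8| < 1/(4) = 1/4, so the radius of convergence is 1/4.

R = 1/4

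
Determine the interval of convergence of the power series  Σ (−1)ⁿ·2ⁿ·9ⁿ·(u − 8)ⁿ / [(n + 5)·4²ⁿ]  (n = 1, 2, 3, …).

The ratio of consecutive coefficients is [(n + 5)/((n+1) + 5)] · 2·9/16 → 9/8.
The series converges when 9/8 · |u − 8| < 1, giving R = 8/9.
Check u = 80/9: the terms alternate in sign and decrease monotonically to 0 in absolute value (size ~ c/n), so the alternating series test gives convergence.
Check u = 64/9: the terms are asymptotic to a nonzero constant times 1/n, so the series diverges by limit comparison with Σ 1/n.

(64/9, 80/9]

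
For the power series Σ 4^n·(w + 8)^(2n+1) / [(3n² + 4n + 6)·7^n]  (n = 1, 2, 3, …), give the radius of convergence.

The ratio of consecutive coefficients is [(3n² + 4n + 6)/(3(n+1)² + 4(n+1) + 6)] · 4/7 → 4/7.
Writing y = (w + 8)², the series in y has radius 7/4, so |w + 8| < √(7/4) and R = √7/2.

R = √7/2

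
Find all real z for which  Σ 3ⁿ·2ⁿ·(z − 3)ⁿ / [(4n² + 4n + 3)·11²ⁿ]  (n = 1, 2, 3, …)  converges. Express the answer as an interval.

[-103/6, 139/6]

The ratio of consecutive coefficients is [(4n² + 4n + 3)/(4(n+1)² + 4(n+1) + 3)] · 3·2/121 → 6/121.
Thus R = 1/(6/121) = 121/6.
Check z = 139/6: the terms are on the order of 1/n², so the series converges absolutely by comparison with the p-series (p = 2 > 1).
At z = -103/6: the terms are on the order of 1/n², so the series converges absolutely by comparison with the p-series (p = 2 > 1).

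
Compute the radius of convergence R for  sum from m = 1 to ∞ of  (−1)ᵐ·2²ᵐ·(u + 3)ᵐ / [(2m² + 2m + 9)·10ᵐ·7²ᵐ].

R = 245/2

By the ratio test, |a_{m+1}/a_m| = [(2m² + 2m + 9)/(2(m+1)² + 2(m+1) + 9)] · 4/(10·49) → 2/245.
Thus R = 1/(2/245) = 245/2.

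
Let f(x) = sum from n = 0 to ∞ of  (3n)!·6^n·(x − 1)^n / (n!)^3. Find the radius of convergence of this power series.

R = 1/162

By the ratio test, |a_{n+1}/a_n| = (3n+1)·(3n+2)·(3n+3)/(n+1)³ · 6 → 162.
Hence the series converges for |x − 1| < 1/(162) = 1/162, so the radius of convergence is 1/162.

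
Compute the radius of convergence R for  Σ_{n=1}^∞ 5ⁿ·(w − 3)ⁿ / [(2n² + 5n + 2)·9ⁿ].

Ratio test: |a_{n+1}/a_n| = [(2n² + 5n + 2)/(2(n+1)² + 5(n+1) + 2)] · 5/9 → 5/9 as n → ∞.
The series converges when 5/9 · |w − 3| < 1, giving R = 9/5.

R = 9/5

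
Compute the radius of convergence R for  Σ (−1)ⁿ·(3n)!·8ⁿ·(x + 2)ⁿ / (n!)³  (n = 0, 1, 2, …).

By the ratio test, |a_{n+1}/a_n| = (3n+1)·(3n+2)·(3n+3)/(n+1)³ · 8 → 216.
Thus R = 1/(216) = 1/216.

R = 1/216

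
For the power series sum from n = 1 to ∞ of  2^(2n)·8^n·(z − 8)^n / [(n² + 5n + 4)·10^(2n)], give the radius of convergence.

Apply the ratio test: |a_{n+1}| / |a_n| = [(n² + 5n + 4)/((n+1)² + 5(n+1) + 4)] · 4·8/100, which tends to 8/25 as n → ∞.
Convergence for |z − 8| · 8/25 < 1, i.e. |z − 8| < 25/8. So R = 25/8.

R = 25/8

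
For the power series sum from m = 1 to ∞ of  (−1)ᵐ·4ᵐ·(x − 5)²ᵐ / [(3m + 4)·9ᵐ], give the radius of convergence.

The ratio of consecutive coefficients is [(3m + 4)/(3(m+1) + 4)] · 4/9 → 4/9.
Writing y = (x − 5)², the series in y has radius 9/4, so |x − 5| < √(9/4) = 3/2 and R = 3/2.

R = 3/2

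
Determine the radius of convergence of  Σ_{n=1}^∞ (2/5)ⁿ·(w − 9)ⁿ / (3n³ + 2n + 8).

Ratio test: |a_{n+1}/a_n| = [(3n³ + 2n + 8)/(3(n+1)³ + 2(n+1) + 8)] · 2/5 → 2/5 as n → ∞.
Convergence for |w − 9| · 2/5 < 1, i.e. |w − 9| < 5/2. So R = 5/2.

R = 5/2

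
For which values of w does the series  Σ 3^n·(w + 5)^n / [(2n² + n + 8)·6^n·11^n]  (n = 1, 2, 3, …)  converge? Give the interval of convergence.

[-27, 17]

Apply the ratio test: |a_{n+1}| / |a_n| = [(2n² + n + 8)/(2(n+1)² + (n+1) + 8)] · 3/(6·11), which tends to 1/22 as n → ∞.
Thus R = 1/(1/22) = 22.
At w = 17: the terms are on the order of 1/n², so the series converges absolutely by comparison with the p-series (p = 2 > 1).
At w = -27: absolute convergence follows by limit comparison with Σ 1/n².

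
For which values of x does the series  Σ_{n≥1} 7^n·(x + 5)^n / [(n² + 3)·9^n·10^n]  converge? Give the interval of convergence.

Apply the ratio test: |a_{n+1}| / |a_n| = [(n² + 3)/((n+1)² + 3)] · 7/(9·10), which tends to 7/90 as n → ∞.
Thus R = 1/(7/90) = 90/7.
At x = 55/7: the terms are on the order of 1/n², so the series converges absolutely by comparison with the p-series (p = 2 > 1).
Check x = -125/7: the terms are on the order of 1/n², so the series converges absolutely by comparison with the p-series (p = 2 > 1).

[-125/7, 55/7]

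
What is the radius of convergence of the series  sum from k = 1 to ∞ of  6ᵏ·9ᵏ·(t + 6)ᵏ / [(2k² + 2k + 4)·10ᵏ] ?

The ratio of consecutive coefficients is [(2k² + 2k + 4)/(2(k+1)² + 2(k+1) + 4)] · 6·9/10 → 27/5.
The series converges when 27/5 · |t + 6| < 1, giving R = 5/27.

R = 5/27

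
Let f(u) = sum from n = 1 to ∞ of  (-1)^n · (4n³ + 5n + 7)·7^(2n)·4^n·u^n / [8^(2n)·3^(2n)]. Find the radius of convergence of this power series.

The ratio of consecutive coefficients is [(4(n+1)³ + 5(n+1) + 7)/(4n³ + 5n + 7)] · 49·4/(64·9) → 49/144.
Hence the series converges for |u| < 1/(49/144) = 144/49, so the radius of convergence is 144/49.

R = 144/49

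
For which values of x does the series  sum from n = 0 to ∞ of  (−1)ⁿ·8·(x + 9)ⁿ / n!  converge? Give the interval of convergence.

Apply the ratio test: |a_{n+1}| / |a_n| = 8/8 · 1/(n+1), which tends to 0 as n → ∞.
The ratio tends to 0 regardless of x, hence R = ∞.

(−∞, ∞)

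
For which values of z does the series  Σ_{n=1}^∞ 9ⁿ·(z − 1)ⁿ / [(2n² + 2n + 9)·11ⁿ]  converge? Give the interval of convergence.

[-2/9, 20/9]

Ratio test: |a_{n+1}/a_n| = [(2n² + 2n + 9)/(2(n+1)² + 2(n+1) + 9)] · 9/11 → 9/11 as n → ∞.
Thus R = 1/(9/11) = 11/9.
At z = 20/9: absolute convergence follows by limit comparison with Σ 1/n².
Endpoint z = -2/9: the terms are on the order of 1/n², so the series converges absolutely by comparison with the p-series (p = 2 > 1).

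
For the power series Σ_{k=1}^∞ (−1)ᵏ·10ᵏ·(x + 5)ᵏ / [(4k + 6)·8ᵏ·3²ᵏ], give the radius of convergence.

R = 36/5

Ratio test: |a_{k+1}/a_k| = [(4k + 6)/(4(k+1) + 6)] · 10/(8·9) → 5/36 as k → ∞.
Thus R = 1/(5/36) = 36/5.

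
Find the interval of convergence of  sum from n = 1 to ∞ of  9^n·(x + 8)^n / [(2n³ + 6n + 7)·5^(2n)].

[-97/9, -47/9]

Ratio test: |a_{n+1}/a_n| = [(2n³ + 6n + 7)/(2(n+1)³ + 6(n+1) + 7)] · 9/25 → 9/25 as n → ∞.
The series converges when 9/25 · |x + 8| < 1, giving R = 25/9.
When x = -47/9, absolute convergence follows by limit comparison with Σ 1/n³.
Check x = -97/9: absolute convergence follows by limit comparison with Σ 1/n³.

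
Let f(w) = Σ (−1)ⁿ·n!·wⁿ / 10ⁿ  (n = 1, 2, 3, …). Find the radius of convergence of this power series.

R = 0

By the ratio test, |a_{n+1}/a_n| = (n+1) · 1/10 → ∞.
Since the ratio → ∞, the series diverges for every w ≠ 0, and R = 0.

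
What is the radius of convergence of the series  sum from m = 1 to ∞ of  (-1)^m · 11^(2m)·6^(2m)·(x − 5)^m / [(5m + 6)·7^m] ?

R = 7/4356

The ratio of consecutive coefficients is [(5m + 6)/(5(m+1) + 6)] · 121·36/7 → 4356/7.
Thus R = 1/(4356/7) = 7/4356.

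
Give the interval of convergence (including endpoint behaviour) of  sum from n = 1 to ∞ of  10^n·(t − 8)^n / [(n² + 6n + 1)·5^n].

The ratio of consecutive coefficients is [(n² + 6n + 1)/((n+1)² + 6(n+1) + 1)] · 10/5 → 2.
Thus R = 1/(2) = 1/2.
Check t = 17/2: the series is dominated by a constant times Σ 1/n², which converges (p = 2 > 1).
Endpoint t = 15/2: the series is dominated by a constant times Σ 1/n², which converges (p = 2 > 1).

[15/2, 17/2]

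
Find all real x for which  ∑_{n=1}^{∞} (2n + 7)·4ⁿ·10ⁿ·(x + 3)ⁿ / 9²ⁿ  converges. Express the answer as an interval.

(-201/40, -39/40)

Ratio test: |a_{n+1}/a_n| = [(2(n+1) + 7)/(2n + 7)] · 4·10/81 → 40/81 as n → ∞.
Thus R = 1/(40/81) = 81/40.
At x = -39/40: the n-th term does not approach 0; divergence by the term test.
At x = -201/40: the terms have absolute value of order n, which does not tend to 0, so the series diverges by the divergence test.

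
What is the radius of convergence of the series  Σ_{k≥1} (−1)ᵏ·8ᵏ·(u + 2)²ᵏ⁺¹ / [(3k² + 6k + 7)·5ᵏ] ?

By the ratio test, |a_{k+1}/a_k| = [(3k² + 6k + 7)/(3(k+1)² + 6(k+1) + 7)] · 8/5 → 8/5.
Since the exponent of (u + 2) increases by 2 each term, convergence requires |u + 2|² < 5/8, hence R = √10/4.

R = √10/4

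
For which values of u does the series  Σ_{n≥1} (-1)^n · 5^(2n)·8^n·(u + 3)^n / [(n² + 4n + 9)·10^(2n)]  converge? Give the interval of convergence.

Apply the ratio test: |a_{n+1}| / |a_n| = [(n² + 4n + 9)/((n+1)² + 4(n+1) + 9)] · 25·8/100, which tends to 2 as n → ∞.
Thus R = 1/(2) = 1/2.
Endpoint u = -5/2: absolute convergence follows by limit comparison with Σ 1/n².
Check u = -7/2: absolute convergence follows by limit comparison with Σ 1/n².

[-7/2, -5/2]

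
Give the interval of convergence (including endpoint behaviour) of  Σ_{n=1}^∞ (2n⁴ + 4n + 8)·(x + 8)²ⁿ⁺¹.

(-9, -7)

The ratio of consecutive coefficients is (2(n+1)⁴ + 4(n+1) + 8)/(2n⁴ + 4n + 8) → 1.
Writing y = (x + 8)², the series in y has radius 1, so |x + 8| < √(1) = 1 and R = 1.
At x = -7: the terms do not tend to 0, so the series diverges.
Check x = -9: the n-th term does not approach 0; divergence by the term test.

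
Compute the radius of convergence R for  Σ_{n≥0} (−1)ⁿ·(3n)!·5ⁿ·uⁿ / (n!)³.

By the ratio test, |a_{n+1}/a_n| = (3n+1)·(3n+2)·(3n+3)/(n+1)³ · 5 → 135.
Hence the series converges for |u| < 1/(135) = 1/135, so the radius of convergence is 1/135.

R = 1/135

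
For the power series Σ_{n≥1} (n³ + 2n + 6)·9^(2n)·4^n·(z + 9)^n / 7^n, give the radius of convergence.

By the ratio test, |a_{n+1}/a_n| = [((n+1)³ + 2(n+1) + 6)/(n³ + 2n + 6)] · 81·4/7 → 324/7.
Hence the series converges for |z + 9| < 1/(324/7) = 7/324, so the radius of convergence is 7/324.

R = 7/324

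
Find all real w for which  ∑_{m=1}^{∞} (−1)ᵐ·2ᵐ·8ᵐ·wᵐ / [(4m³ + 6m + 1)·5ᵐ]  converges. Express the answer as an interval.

Apply the ratio test: |a_{m+1}| / |a_m| = [(4m³ + 6m + 1)/(4(m+1)³ + 6(m+1) + 1)] · 2·8/5, which tends to 16/5 as m → ∞.
Hence the series converges for |w| < 1/(16/5) = 5/16, so the radius of convergence is 5/16.
When w = 5/16, the terms are on the order of 1/m³, so the series converges absolutely by comparison with the p-series (p = 3 > 1).
Endpoint w = -5/16: absolute convergence follows by limit comparison with Σ 1/m³.

[-5/16, 5/16]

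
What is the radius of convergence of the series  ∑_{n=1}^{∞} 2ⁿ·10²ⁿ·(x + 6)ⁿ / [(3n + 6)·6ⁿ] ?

Ratio test: |a_{n+1}/a_n| = [(3n + 6)/(3(n+1) + 6)] · 2·100/6 → 100/3 as n → ∞.
Thus R = 1/(100/3) = 3/100.

R = 3/100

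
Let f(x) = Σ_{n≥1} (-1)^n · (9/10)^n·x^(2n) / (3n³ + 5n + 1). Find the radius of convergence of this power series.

Apply the ratio test: |a_{n+1}| / |a_n| = [(3n³ + 5n + 1)/(3(n+1)³ + 5(n+1) + 1)] · 9/10, which tends to 9/10 as n → ∞.
Successive powers of x differ by 2, so the series converges when |x|² · 9/10 < 1, i.e. |x| < √(10/9). So R = √10/3.

R = √10/3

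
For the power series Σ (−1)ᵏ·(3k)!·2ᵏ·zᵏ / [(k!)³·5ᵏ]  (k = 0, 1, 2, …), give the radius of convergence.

R = 5/54

Ratio test: |a_{k+1}/a_k| = (3k+1)·(3k+2)·(3k+3)/(k+1)³ · 2/5 → 54/5 as k → ∞.
Thus R = 1/(54/5) = 5/54.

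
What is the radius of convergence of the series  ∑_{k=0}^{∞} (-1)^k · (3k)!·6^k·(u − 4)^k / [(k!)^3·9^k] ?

The ratio of consecutive coefficients is (3k+1)·(3k+2)·(3k+3)/(k+1)³ · 6/9 → 18.
Hence the series converges for |u − 4| < 1/(18) = 1/18, so the radius of convergence is 1/18.

R = 1/18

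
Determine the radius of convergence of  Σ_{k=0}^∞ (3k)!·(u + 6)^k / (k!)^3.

R = 1/27

By the ratio test, |a_{k+1}/a_k| = (3k+1)·(3k+2)·(3k+3)/(k+1)³ → 27.
The series converges when 27 · |u + 6| < 1, giving R = 1/27.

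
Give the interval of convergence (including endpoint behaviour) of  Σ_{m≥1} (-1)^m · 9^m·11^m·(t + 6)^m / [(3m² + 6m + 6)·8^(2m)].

Ratio test: |a_{m+1}/a_m| = [(3m² + 6m + 6)/(3(m+1)² + 6(m+1) + 6)] · 9·11/64 → 99/64 as m → ∞.
Hence the series converges for |t + 6| < 1/(99/64) = 64/99, so the radius of convergence is 64/99.
When t = -530/99, absolute convergence follows by limit comparison with Σ 1/m².
Endpoint t = -658/99: the terms are on the order of 1/m², so the series converges absolutely by comparison with the p-series (p = 2 > 1).

[-658/99, -530/99]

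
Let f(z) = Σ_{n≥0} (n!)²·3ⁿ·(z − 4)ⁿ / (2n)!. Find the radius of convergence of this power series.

By the ratio test, |a_{n+1}/a_n| = (n+1)²/[(2n+1)·(2n+2)] · 3 → 3/4.
Hence the series converges for |z − 4| < 1/(3/4) = 4/3, so the radius of convergence is 4/3.

R = 4/3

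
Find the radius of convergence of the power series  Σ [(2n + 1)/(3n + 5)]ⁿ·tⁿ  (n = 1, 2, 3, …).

Root test: |a_n|^(1/n) = (2n + 1)/(3n + 5) → 2/3.
Hence the series converges for |t| < 1/(2/3) = 3/2, so the radius of convergence is 3/2.

R = 3/2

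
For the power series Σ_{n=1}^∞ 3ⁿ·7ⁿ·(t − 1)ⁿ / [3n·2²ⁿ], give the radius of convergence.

R = 4/21

Ratio test: |a_{n+1}/a_n| = [3n/3(n+1)] · 3·7/4 → 21/4 as n → ∞.
The series converges when 21/4 · |t − 1| < 1, giving R = 4/21.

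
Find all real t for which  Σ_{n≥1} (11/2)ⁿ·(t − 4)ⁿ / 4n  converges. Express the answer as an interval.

[42/11, 46/11)

The ratio of consecutive coefficients is [4n/4(n+1)] · 11/2 → 11/2.
Hence the series converges for |t − 4| < 1/(11/2) = 2/11, so the radius of convergence is 2/11.
When t = 46/11, comparison with the harmonic series Σ 1/n shows the series diverges.
When t = 42/11, an alternating series whose terms decrease to 0 in absolute value, so it converges by the Leibniz criterion.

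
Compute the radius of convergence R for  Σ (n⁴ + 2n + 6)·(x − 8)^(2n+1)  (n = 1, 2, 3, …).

R = 1

Apply the ratio test: |a_{n+1}| / |a_n| = ((n+1)⁴ + 2(n+1) + 6)/(n⁴ + 2n + 6), which tends to 1 as n → ∞.
Writing y = (x − 8)², the series in y has radius 1, so |x − 8| < √(1) = 1 and R = 1.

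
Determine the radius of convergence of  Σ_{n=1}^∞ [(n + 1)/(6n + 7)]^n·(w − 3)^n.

Root test: |a_n|^(1/n) = (n + 1)/(6n + 7) → 1/6.
Thus R = 1/(1/6) = 6.

R = 6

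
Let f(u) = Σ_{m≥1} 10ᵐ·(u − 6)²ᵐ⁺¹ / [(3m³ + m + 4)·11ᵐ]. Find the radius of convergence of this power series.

R = √110/10

The ratio of consecutive coefficients is [(3m³ + m + 4)/(3(m+1)³ + (m+1) + 4)] · 10/11 → 10/11.
Since the exponent of (u − 6) increases by 2 each term, convergence requires |u − 6|² < 11/10, hence R = √110/10.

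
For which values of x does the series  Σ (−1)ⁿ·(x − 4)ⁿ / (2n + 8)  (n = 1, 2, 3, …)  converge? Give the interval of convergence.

The ratio of consecutive coefficients is (2n + 8)/(2(n+1) + 8) → 1.
So the series converges when |x − 4| < 1 and diverges when |x − 4| > 1; R = 1.
Check x = 5: convergence follows from the alternating series test (terms decrease monotonically to 0).
Check x = 3: comparison with the harmonic series Σ 1/n shows the series diverges.

(3, 5]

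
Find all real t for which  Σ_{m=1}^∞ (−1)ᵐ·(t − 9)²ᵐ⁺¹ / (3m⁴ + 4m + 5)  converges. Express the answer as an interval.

Apply the ratio test: |a_{m+1}| / |a_m| = (3m⁴ + 4m + 5)/(3(m+1)⁴ + 4(m+1) + 5), which tends to 1 as m → ∞.
Writing y = (t − 9)², the series in y has radius 1, so |t − 9| < √(1) = 1 and R = 1.
When t = 10, the terms are on the order of 1/m⁴, so the series converges absolutely by comparison with the p-series (p = 4 > 1).
Endpoint t = 8: the series is dominated by a constant times Σ 1/m⁴, which converges (p = 4 > 1).

[8, 10]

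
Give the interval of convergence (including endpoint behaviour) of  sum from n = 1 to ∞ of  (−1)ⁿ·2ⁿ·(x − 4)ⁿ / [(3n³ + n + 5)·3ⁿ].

[5/2, 11/2]

The ratio of consecutive coefficients is [(3n³ + n + 5)/(3(n+1)³ + (n+1) + 5)] · 2/3 → 2/3.
Hence the series converges for |x − 4| < 1/(2/3) = 3/2, so the radius of convergence is 3/2.
Check x = 11/2: the series is dominated by a constant times Σ 1/n³, which converges (p = 3 > 1).
Endpoint x = 5/2: the terms are on the order of 1/n³, so the series converges absolutely by comparison with the p-series (p = 3 > 1).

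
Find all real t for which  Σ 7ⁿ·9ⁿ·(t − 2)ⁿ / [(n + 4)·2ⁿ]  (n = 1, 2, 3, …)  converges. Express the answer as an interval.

The ratio of consecutive coefficients is [(n + 4)/((n+1) + 4)] · 7·9/2 → 63/2.
Hence the series converges for |t − 2| < 1/(63/2) = 2/63, so the radius of convergence is 2/63.
Endpoint t = 128/63: comparison with the harmonic series Σ 1/n shows the series diverges.
Endpoint t = 124/63: an alternating series whose terms decrease to 0 in absolute value, so it converges by the Leibniz criterion.

[124/63, 128/63)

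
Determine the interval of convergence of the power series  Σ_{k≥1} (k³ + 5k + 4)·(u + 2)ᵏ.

Ratio test: |a_{k+1}/a_k| = ((k+1)³ + 5(k+1) + 4)/(k³ + 5k + 4) → 1 as k → ∞.
Hence R = 1.
When u = -1, the k-th term does not approach 0; divergence by the term test.
Check u = -3: the k-th term does not approach 0; divergence by the term test.

(-3, -1)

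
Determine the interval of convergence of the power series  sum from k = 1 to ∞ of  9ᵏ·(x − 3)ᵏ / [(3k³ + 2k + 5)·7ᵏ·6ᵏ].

Ratio test: |a_{k+1}/a_k| = [(3k³ + 2k + 5)/(3(k+1)³ + 2(k+1) + 5)] · 9/(7·6) → 3/14 as k → ∞.
Convergence for |x − 3| · 3/14 < 1, i.e. |x − 3| < 14/3. So R = 14/3.
When x = 23/3, absolute convergence follows by limit comparison with Σ 1/k³.
Check x = -5/3: absolute convergence follows by limit comparison with Σ 1/k³.

[-5/3, 23/3]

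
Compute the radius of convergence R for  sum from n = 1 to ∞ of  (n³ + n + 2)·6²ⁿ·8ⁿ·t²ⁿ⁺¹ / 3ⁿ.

R = √6/24

By the ratio test, |a_{n+1}/a_n| = [((n+1)³ + (n+1) + 2)/(n³ + n + 2)] · 36·8/3 → 96.
Since the exponent of t increases by 2 each term, convergence requires |t|² < 1/96, hence R = √6/24.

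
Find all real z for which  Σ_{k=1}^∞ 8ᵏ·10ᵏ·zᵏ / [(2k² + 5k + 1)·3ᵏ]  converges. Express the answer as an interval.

[-3/80, 3/80]

Ratio test: |a_{k+1}/a_k| = [(2k² + 5k + 1)/(2(k+1)² + 5(k+1) + 1)] · 8·10/3 → 80/3 as k → ∞.
Thus R = 1/(80/3) = 3/80.
Endpoint z = 3/80: the terms are on the order of 1/k², so the series converges absolutely by comparison with the p-series (p = 2 > 1).
When z = -3/80, the series is dominated by a constant times Σ 1/k², which converges (p = 2 > 1).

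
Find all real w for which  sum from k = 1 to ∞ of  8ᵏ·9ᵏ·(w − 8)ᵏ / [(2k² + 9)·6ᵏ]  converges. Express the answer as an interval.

[95/12, 97/12]

Apply the ratio test: |a_{k+1}| / |a_k| = [(2k² + 9)/(2(k+1)² + 9)] · 8·9/6, which tends to 12 as k → ∞.
Thus R = 1/(12) = 1/12.
Check w = 97/12: absolute convergence follows by limit comparison with Σ 1/k².
Check w = 95/12: absolute convergence follows by limit comparison with Σ 1/k².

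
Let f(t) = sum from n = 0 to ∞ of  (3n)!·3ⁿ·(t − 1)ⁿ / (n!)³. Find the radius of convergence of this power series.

Apply the ratio test: |a_{n+1}| / |a_n| = (3n+1)·(3n+2)·(3n+3)/(n+1)³ · 3, which tends to 81 as n → ∞.
Convergence for |t − 1| · 81 < 1, i.e. |t − 1| < 1/81. So R = 1/81.

R = 1/81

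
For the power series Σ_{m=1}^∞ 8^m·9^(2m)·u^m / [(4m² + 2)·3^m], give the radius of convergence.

Ratio test: |a_{m+1}/a_m| = [(4m² + 2)/(4(m+1)² + 2)] · 8·81/3 → 216 as m → ∞.
Thus R = 1/(216) = 1/216.

R = 1/216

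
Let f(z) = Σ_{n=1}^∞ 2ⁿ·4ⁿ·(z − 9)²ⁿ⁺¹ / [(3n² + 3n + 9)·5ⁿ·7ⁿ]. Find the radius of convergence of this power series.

Ratio test: |a_{n+1}/a_n| = [(3n² + 3n + 9)/(3(n+1)² + 3(n+1) + 9)] · 2·4/(5·7) → 8/35 as n → ∞.
Successive powers of (z − 9) differ by 2, so the series converges when |z − 9|² · 8/35 < 1, i.e. |z − 9| < √(35/8). So R = √70/4.

R = √70/4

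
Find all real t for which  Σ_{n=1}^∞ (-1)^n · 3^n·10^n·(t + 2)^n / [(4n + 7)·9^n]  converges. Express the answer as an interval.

(-23/10, -17/10]

By the ratio test, |a_{n+1}/a_n| = [(4n + 7)/(4(n+1) + 7)] · 3·10/9 → 10/3.
Thus R = 1/(10/3) = 3/10.
Endpoint t = -17/10: the terms alternate in sign and decrease monotonically to 0 in absolute value (size ~ c/n), so the alternating series test gives convergence.
Endpoint t = -23/10: the terms are asymptotic to a nonzero constant times 1/n, so the series diverges by limit comparison with Σ 1/n.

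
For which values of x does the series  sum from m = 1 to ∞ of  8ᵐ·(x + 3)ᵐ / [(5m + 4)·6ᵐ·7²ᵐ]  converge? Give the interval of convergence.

[-159/4, 135/4)

The ratio of consecutive coefficients is [(5m + 4)/(5(m+1) + 4)] · 8/(6·49) → 4/147.
Convergence for |x + 3| · 4/147 < 1, i.e. |x + 3| < 147/4. So R = 147/4.
At x = 135/4: comparison with the harmonic series Σ 1/m shows the series diverges.
Check x = -159/4: the terms alternate in sign and decrease monotonically to 0 in absolute value (size ~ c/m), so the alternating series test gives convergence.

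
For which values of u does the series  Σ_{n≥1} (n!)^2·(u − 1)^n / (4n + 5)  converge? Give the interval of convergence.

Apply the ratio test: |a_{n+1}| / |a_n| = (n+1)² · (4n + 5)/(4(n+1) + 5), which tends to ∞ as n → ∞.
The terms grow without bound for any (u − 1) ≠ 0, so R = 0 (convergence only at u = 1).

{1}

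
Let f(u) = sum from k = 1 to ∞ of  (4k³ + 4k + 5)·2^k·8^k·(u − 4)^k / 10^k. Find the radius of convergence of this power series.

Apply the ratio test: |a_{k+1}| / |a_k| = [(4(k+1)³ + 4(k+1) + 5)/(4k³ + 4k + 5)] · 2·8/10, which tends to 8/5 as k → ∞.
Hence the series converges for |u − 4| < 1/(8/5) = 5/8, so the radius of convergence is 5/8.

R = 5/8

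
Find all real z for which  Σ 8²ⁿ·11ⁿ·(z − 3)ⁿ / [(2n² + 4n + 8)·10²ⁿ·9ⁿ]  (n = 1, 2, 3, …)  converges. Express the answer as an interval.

[303/176, 753/176]

By the ratio test, |a_{n+1}/a_n| = [(2n² + 4n + 8)/(2(n+1)² + 4(n+1) + 8)] · 64·11/(100·9) → 176/225.
The series converges when 176/225 · |z − 3| < 1, giving R = 225/176.
At z = 753/176: the terms are on the order of 1/n², so the series converges absolutely by comparison with the p-series (p = 2 > 1).
Check z = 303/176: the terms are on the order of 1/n², so the series converges absolutely by comparison with the p-series (p = 2 > 1).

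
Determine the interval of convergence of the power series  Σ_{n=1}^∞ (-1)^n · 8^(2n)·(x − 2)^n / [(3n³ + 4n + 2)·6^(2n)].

Ratio test: |a_{n+1}/a_n| = [(3n³ + 4n + 2)/(3(n+1)³ + 4(n+1) + 2)] · 64/36 → 16/9 as n → ∞.
The series converges when 16/9 · |x − 2| < 1, giving R = 9/16.
When x = 41/16, the terms are on the order of 1/n³, so the series converges absolutely by comparison with the p-series (p = 3 > 1).
Check x = 23/16: absolute convergence follows by limit comparison with Σ 1/n³.

[23/16, 41/16]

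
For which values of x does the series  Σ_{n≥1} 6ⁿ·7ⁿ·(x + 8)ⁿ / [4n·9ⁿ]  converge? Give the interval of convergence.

By the ratio test, |a_{n+1}/a_n| = [4n/4(n+1)] · 6·7/9 → 14/3.
Convergence for |x + 8| · 14/3 < 1, i.e. |x + 8| < 3/14. So R = 3/14.
Endpoint x = -109/14: comparison with the harmonic series Σ 1/n shows the series diverges.
Endpoint x = -115/14: the terms alternate in sign and decrease monotonically to 0 in absolute value (size ~ c/n), so the alternating series test gives convergence.

[-115/14, -109/14)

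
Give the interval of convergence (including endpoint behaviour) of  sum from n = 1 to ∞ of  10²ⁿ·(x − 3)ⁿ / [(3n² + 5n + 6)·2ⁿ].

[149/50, 151/50]

Apply the ratio test: |a_{n+1}| / |a_n| = [(3n² + 5n + 6)/(3(n+1)² + 5(n+1) + 6)] · 100/2, which tends to 50 as n → ∞.
Hence the series converges for |x − 3| < 1/(50) = 1/50, so the radius of convergence is 1/50.
When x = 151/50, absolute convergence follows by limit comparison with Σ 1/n².
When x = 149/50, the terms are on the order of 1/n², so the series converges absolutely by comparison with the p-series (p = 2 > 1).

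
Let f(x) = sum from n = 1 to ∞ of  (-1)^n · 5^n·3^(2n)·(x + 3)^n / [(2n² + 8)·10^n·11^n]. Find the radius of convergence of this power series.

Ratio test: |a_{n+1}/a_n| = [(2n² + 8)/(2(n+1)² + 8)] · 5·9/(10·11) → 9/22 as n → ∞.
Convergence for |x + 3| · 9/22 < 1, i.e. |x + 3| < 22/9. So R = 22/9.

R = 22/9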